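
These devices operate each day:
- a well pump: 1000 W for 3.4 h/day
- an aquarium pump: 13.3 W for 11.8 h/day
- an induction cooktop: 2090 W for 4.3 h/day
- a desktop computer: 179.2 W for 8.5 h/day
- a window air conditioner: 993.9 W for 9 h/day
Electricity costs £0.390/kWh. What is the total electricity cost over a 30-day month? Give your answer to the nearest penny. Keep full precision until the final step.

£269.24

well pump: 1000 W × 3.4 h × 30 d = 102,000 Wh = 102 kWh
aquarium pump: 13.3 W × 11.8 h × 30 d = 4,708 Wh = 4.708 kWh
induction cooktop: 2090 W × 4.3 h × 30 d = 269,610 Wh = 269.6 kWh
desktop computer: 179.2 W × 8.5 h × 30 d = 45,696 Wh = 45.7 kWh
window air conditioner: 993.9 W × 9 h × 30 d = 268,353 Wh = 268.4 kWh
Total energy = 102 + 4.708 + 269.6 + 45.7 + 268.4 = 690.4 kWh
Cost = 690.4 kWh × £0.390 = £269.24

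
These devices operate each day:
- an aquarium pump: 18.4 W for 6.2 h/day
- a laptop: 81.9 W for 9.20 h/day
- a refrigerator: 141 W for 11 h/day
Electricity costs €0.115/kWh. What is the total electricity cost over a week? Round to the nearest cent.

€1.95

aquarium pump: 18.4 W × 6.2 h × 7 d = 799 Wh = 0.7986 kWh
laptop: 81.9 W × 9.20 h × 7 d = 5,274 Wh = 5.274 kWh
refrigerator: 141 W × 11 h × 7 d = 10,857 Wh = 10.86 kWh
Total energy = 0.7986 + 5.274 + 10.86 = 16.93 kWh
Cost = 16.93 kWh × €0.115 = €1.95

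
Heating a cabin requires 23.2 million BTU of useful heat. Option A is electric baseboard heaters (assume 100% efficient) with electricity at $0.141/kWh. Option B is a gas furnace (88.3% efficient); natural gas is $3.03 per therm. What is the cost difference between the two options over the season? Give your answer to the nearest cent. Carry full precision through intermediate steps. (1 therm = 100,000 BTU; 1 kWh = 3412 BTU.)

$162.63

Heat load = 23.2 × 10⁶ BTU = 23,200,000 BTU
Gas: input = 23,200,000 / 0.883 = 26,274,066 BTU = 262.7 therm → 262.7 × $3.03 = $796.10
Electric: 23,200,000 BTU / 3412 = 6,800 kWh → × $0.141 = $958.73
Difference = |$796.10 − $958.73| = $162.63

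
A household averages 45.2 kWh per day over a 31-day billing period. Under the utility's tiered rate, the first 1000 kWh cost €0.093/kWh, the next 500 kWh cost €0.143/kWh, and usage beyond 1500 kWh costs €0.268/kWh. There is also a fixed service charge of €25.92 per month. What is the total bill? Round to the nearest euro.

Usage = 45.2 kWh/day × 31 days = 1401.2 kWh
First 1000 kWh × €0.093 = €93.00
Next 401.2 kWh × €0.143 = €57.37
Remaining tier: 0 kWh (not reached)
Energy charge = €150.37; + service €25.92 = €176.29 ≈ €176

€176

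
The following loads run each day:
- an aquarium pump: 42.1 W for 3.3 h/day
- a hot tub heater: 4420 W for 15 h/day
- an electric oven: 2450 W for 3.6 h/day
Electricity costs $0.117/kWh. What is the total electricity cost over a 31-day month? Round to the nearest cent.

$272.96

aquarium pump: 42.1 W × 3.3 h × 31 d = 4,307 Wh = 4.307 kWh
hot tub heater: 4420 W × 15 h × 31 d = 2,055,300 Wh = 2,055 kWh
electric oven: 2450 W × 3.6 h × 31 d = 273,420 Wh = 273.4 kWh
Total energy = 4.307 + 2,055 + 273.4 = 2,333 kWh
Cost = 2,333 kWh × $0.117 = $272.96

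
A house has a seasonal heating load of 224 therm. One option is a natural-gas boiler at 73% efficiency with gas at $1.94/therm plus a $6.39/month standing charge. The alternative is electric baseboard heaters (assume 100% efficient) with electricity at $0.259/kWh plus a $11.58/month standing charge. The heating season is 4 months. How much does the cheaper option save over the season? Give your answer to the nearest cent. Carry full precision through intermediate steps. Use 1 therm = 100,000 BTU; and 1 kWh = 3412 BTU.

$1125.82

Heat load = 224 therm × 100,000 = 22,400,000 BTU
Gas: input = 22,400,000 / 0.73 = 30,684,932 BTU = 306.8 therm → 306.8 × $1.94 = $595.29; + 4 × $6.39 standing = $620.85
Electric: 22,400,000 BTU / 3412 = 6,565 kWh → × $0.259 = $1,700.35; + 4 × $11.58 standing = $1,746.67
Difference = |$620.85 − $1,746.67| = $1,125.82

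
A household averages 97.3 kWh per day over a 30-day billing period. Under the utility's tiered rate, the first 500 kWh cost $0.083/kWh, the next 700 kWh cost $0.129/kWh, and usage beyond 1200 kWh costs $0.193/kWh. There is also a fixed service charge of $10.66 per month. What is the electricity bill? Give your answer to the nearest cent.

$474.23

Usage = 97.3 kWh/day × 30 days = 2919 kWh
First 500 kWh × $0.083 = $41.50
Next 700 kWh × $0.129 = $90.30
Remaining 1719 kWh × $0.193 = $331.77
Energy charge = $463.57; + service $10.66 = $474.23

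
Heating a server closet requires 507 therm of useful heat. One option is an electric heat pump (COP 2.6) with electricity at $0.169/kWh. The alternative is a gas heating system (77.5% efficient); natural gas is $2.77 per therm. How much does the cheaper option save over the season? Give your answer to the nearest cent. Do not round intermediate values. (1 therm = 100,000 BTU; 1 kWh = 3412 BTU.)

$846.26

Heat load = 507 therm × 100,000 = 50,700,000 BTU
Gas: input = 50,700,000 / 0.775 = 65,419,355 BTU = 654.2 therm → 654.2 × $2.77 = $1,812.12
Heat pump: 50,700,000 BTU / 3412 = 14,860 kWh heat; / 2.6 = 5,715 kWh in → × $0.169 = $965.86
Difference = |$1,812.12 − $965.86| = $846.26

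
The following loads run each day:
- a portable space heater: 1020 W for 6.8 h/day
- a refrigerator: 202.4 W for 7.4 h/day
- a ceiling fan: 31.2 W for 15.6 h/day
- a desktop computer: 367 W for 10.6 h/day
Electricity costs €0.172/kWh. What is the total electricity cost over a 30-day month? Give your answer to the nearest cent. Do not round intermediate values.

€66.10

portable space heater: 1020 W × 6.8 h × 30 d = 208,080 Wh = 208.1 kWh
refrigerator: 202.4 W × 7.4 h × 30 d = 44,933 Wh = 44.93 kWh
ceiling fan: 31.2 W × 15.6 h × 30 d = 14,602 Wh = 14.6 kWh
desktop computer: 367 W × 10.6 h × 30 d = 116,706 Wh = 116.7 kWh
Total energy = 208.1 + 44.93 + 14.6 + 116.7 = 384.3 kWh
Cost = 384.3 kWh × €0.172 = €66.10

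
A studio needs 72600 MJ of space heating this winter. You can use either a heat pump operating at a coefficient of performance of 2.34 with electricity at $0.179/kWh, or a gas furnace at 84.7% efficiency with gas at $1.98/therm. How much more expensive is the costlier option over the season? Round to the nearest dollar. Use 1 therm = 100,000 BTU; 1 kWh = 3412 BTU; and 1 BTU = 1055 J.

$66

Heat load = 72600 MJ = 72,600,000,000 J / 1055 = 68,815,166 BTU
Gas: input = 68,815,166 / 0.847 = 81,245,768 BTU = 812.5 therm → 812.5 × $1.98 = $1,608.67
Heat pump: 68,815,166 BTU / 3412 = 20,170 kWh heat; / 2.34 = 8,619 kWh in → × $0.179 = $1,542.81
Difference = |$1,608.67 − $1,542.81| = $65.86 ≈ $66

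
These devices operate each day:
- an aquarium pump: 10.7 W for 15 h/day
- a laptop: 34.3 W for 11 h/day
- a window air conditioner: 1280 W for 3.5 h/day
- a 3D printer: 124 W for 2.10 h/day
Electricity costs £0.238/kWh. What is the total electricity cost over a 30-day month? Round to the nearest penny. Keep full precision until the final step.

aquarium pump: 10.7 W × 15 h × 30 d = 4,815 Wh = 4.815 kWh
laptop: 34.3 W × 11 h × 30 d = 11,319 Wh = 11.32 kWh
window air conditioner: 1280 W × 3.5 h × 30 d = 134,400 Wh = 134.4 kWh
3D printer: 124 W × 2.10 h × 30 d = 7,812 Wh = 7.812 kWh
Total energy = 4.815 + 11.32 + 134.4 + 7.812 = 158.3 kWh
Cost = 158.3 kWh × £0.238 = £37.69

£37.69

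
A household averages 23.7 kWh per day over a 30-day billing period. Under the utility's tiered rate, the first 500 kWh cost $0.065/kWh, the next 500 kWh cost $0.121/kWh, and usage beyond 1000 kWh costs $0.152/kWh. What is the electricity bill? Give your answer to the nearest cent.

Usage = 23.7 kWh/day × 30 days = 711 kWh
First 500 kWh × $0.065 = $32.50
Next 211 kWh × $0.121 = $25.53
Remaining tier: 0 kWh (not reached)
Total = $58.03

$58.03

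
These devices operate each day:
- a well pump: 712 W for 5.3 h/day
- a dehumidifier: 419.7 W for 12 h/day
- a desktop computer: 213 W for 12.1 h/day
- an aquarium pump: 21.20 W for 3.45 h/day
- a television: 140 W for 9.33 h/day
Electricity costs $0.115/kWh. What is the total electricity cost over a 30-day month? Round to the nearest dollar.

well pump: 712 W × 5.3 h × 30 d = 113,208 Wh = 113.2 kWh
dehumidifier: 419.7 W × 12 h × 30 d = 151,092 Wh = 151.1 kWh
desktop computer: 213 W × 12.1 h × 30 d = 77,319 Wh = 77.32 kWh
aquarium pump: 21.20 W × 3.45 h × 30 d = 2,194 Wh = 2.194 kWh
television: 140 W × 9.33 h × 30 d = 39,186 Wh = 39.19 kWh
Total energy = 113.2 + 151.1 + 77.32 + 2.194 + 39.19 = 383 kWh
Cost = 383 kWh × $0.115 = $44.04 ≈ $44

$44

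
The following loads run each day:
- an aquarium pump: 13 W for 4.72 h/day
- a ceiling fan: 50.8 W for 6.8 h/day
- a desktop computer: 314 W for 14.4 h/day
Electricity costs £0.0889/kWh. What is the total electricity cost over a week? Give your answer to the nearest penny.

£3.07

aquarium pump: 13 W × 4.72 h × 7 d = 430 Wh = 0.4295 kWh
ceiling fan: 50.8 W × 6.8 h × 7 d = 2,418 Wh = 2.418 kWh
desktop computer: 314 W × 14.4 h × 7 d = 31,651 Wh = 31.65 kWh
Total energy = 0.4295 + 2.418 + 31.65 = 34.5 kWh
Cost = 34.5 kWh × £0.0889 = £3.07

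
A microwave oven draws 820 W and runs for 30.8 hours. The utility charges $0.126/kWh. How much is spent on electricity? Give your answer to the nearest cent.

Energy = 820 W × 30.8 h = 25,256 Wh = 25.26 kWh
Cost = 25.26 kWh × $0.126/kWh = $3.18

$3.18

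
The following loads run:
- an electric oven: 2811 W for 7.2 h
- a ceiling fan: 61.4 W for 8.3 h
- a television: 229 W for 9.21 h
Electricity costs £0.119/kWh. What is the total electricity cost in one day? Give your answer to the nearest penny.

electric oven: 2811 W × 7.2 h = 20,239 Wh = 20.24 kWh
ceiling fan: 61.4 W × 8.3 h = 510 Wh = 0.5096 kWh
television: 229 W × 9.21 h = 2,109 Wh = 2.109 kWh
Total energy = 20.24 + 0.5096 + 2.109 = 22.86 kWh
Cost = 22.86 kWh × £0.119 = £2.72

£2.72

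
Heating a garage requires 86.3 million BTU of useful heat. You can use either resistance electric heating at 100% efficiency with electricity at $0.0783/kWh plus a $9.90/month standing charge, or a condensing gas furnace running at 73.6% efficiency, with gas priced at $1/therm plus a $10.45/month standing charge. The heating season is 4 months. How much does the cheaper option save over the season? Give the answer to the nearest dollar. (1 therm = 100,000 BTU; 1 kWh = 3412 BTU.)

$806

Heat load = 86.3 × 10⁶ BTU = 86,300,000 BTU
Gas: input = 86,300,000 / 0.736 = 117,255,435 BTU = 1,173 therm → 1,173 × $1 = $1,172.55; + 4 × $10.45 standing = $1,214.35
Electric: 86,300,000 BTU / 3412 = 25,290 kWh → × $0.0783 = $1,980.45; + 4 × $9.90 standing = $2,020.05
Difference = |$1,214.35 − $2,020.05| = $805.69 ≈ $806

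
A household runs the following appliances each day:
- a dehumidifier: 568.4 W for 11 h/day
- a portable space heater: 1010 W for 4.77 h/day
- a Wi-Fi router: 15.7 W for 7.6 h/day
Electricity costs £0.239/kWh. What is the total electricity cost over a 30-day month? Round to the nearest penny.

£80.23

dehumidifier: 568.4 W × 11 h × 30 d = 187,572 Wh = 187.6 kWh
portable space heater: 1010 W × 4.77 h × 30 d = 144,531 Wh = 144.5 kWh
Wi-Fi router: 15.7 W × 7.6 h × 30 d = 3,580 Wh = 3.58 kWh
Total energy = 187.6 + 144.5 + 3.58 = 335.7 kWh
Cost = 335.7 kWh × £0.239 = £80.23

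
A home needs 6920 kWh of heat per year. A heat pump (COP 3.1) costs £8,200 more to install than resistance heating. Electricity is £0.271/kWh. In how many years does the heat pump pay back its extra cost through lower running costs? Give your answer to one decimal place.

6.5 years

Resistance: 6920 kWh × £0.271 = £1,875.32/yr
Heat pump: 6920 / 3.1 = 2232 kWh in → × £0.271 = £604.94/yr
Annual savings = £1,270.38
Payback = £8,200 / £1,270.38 = 6.45 years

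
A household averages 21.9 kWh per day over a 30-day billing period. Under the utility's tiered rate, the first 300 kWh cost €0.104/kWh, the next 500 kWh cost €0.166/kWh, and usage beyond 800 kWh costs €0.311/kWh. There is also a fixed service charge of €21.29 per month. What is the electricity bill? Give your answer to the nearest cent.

€111.75

Usage = 21.9 kWh/day × 30 days = 657 kWh
First 300 kWh × €0.104 = €31.20
Next 357 kWh × €0.166 = €59.26
Remaining tier: 0 kWh (not reached)
Energy charge = €90.46; + service €21.29 = €111.75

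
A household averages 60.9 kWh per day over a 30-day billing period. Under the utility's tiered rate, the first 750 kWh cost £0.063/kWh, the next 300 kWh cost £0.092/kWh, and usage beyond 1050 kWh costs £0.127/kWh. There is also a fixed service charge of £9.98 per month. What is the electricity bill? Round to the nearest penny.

£183.51

Usage = 60.9 kWh/day × 30 days = 1827 kWh
First 750 kWh × £0.063 = £47.25
Next 300 kWh × £0.092 = £27.60
Remaining 777 kWh × £0.127 = £98.68
Energy charge = £173.53; + service £9.98 = £183.51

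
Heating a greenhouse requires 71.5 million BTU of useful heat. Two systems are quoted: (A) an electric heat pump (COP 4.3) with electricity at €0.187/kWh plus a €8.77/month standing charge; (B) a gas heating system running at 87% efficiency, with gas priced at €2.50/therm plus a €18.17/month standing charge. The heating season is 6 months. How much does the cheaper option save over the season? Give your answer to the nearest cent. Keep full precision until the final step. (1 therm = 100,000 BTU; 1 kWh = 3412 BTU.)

€1199.68

Heat load = 71.5 × 10⁶ BTU = 71,500,000 BTU
Gas: input = 71,500,000 / 0.870 = 82,183,908 BTU = 821.8 therm → 821.8 × €2.50 = €2,054.60; + 6 × €18.17 standing = €2,163.62
Heat pump: 71,500,000 BTU / 3412 = 20,960 kWh heat; / 4.3 = 4,873 kWh in → × €0.187 = €911.32; + 6 × €8.77 standing = €963.94
Difference = |€2,163.62 − €963.94| = €1,199.68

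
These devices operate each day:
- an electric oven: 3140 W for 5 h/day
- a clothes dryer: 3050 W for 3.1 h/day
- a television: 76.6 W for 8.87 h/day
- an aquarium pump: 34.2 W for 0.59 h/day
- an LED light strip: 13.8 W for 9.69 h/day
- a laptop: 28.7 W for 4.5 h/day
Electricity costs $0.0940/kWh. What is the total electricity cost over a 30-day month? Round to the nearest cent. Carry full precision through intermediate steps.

$73.65

electric oven: 3140 W × 5 h × 30 d = 471,000 Wh = 471 kWh
clothes dryer: 3050 W × 3.1 h × 30 d = 283,650 Wh = 283.6 kWh
television: 76.6 W × 8.87 h × 30 d = 20,383 Wh = 20.38 kWh
aquarium pump: 34.2 W × 0.59 h × 30 d = 605 Wh = 0.6053 kWh
LED light strip: 13.8 W × 9.69 h × 30 d = 4,012 Wh = 4.012 kWh
laptop: 28.7 W × 4.5 h × 30 d = 3,874 Wh = 3.874 kWh
Total energy = 471 + 283.6 + 20.38 + 0.6053 + 4.012 + 3.874 = 783.5 kWh
Cost = 783.5 kWh × $0.0940 = $73.65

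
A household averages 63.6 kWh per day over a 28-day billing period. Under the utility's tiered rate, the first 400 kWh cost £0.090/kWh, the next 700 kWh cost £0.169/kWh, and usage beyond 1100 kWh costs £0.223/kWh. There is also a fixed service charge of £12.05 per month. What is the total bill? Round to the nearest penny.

Usage = 63.6 kWh/day × 28 days = 1780.8 kWh
First 400 kWh × £0.090 = £36.00
Next 700 kWh × £0.169 = £118.30
Remaining 680.8 kWh × £0.223 = £151.82
Energy charge = £306.12; + service £12.05 = £318.17

£318.17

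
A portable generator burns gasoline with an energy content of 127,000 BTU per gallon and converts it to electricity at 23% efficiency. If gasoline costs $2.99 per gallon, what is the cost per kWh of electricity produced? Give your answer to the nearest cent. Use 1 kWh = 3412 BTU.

$0.35

Electrical output per gallon = 127,000 BTU × 0.23 / 3412 BTU/kWh = 8.561 kWh
Cost per kWh = $2.99 / 8.561 kWh = $0.349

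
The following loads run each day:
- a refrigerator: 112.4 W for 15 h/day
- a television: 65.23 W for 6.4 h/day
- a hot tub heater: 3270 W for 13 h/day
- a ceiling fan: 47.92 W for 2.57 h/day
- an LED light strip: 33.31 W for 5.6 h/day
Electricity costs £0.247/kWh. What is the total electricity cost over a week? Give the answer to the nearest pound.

refrigerator: 112.4 W × 15 h × 7 d = 11,802 Wh = 11.8 kWh
television: 65.23 W × 6.4 h × 7 d = 2,922 Wh = 2.922 kWh
hot tub heater: 3270 W × 13 h × 7 d = 297,570 Wh = 297.6 kWh
ceiling fan: 47.92 W × 2.57 h × 7 d = 862 Wh = 0.8621 kWh
LED light strip: 33.31 W × 5.6 h × 7 d = 1,306 Wh = 1.306 kWh
Total energy = 11.8 + 2.922 + 297.6 + 0.8621 + 1.306 = 314.5 kWh
Cost = 314.5 kWh × £0.247 = £77.67 ≈ £78

£78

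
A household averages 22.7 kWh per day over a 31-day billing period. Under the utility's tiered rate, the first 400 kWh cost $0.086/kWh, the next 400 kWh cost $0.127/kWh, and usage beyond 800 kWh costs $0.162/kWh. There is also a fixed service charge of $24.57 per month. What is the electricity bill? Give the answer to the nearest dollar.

$98

Usage = 22.7 kWh/day × 31 days = 703.7 kWh
First 400 kWh × $0.086 = $34.40
Next 303.7 kWh × $0.127 = $38.57
Remaining tier: 0 kWh (not reached)
Energy charge = $72.97; + service $24.57 = $97.54 ≈ $98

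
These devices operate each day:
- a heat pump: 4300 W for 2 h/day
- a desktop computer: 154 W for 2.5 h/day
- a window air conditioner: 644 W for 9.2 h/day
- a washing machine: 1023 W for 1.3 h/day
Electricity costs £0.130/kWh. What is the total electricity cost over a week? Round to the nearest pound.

heat pump: 4300 W × 2 h × 7 d = 60,200 Wh = 60.2 kWh
desktop computer: 154 W × 2.5 h × 7 d = 2,695 Wh = 2.695 kWh
window air conditioner: 644 W × 9.2 h × 7 d = 41,474 Wh = 41.47 kWh
washing machine: 1023 W × 1.3 h × 7 d = 9,309 Wh = 9.309 kWh
Total energy = 60.2 + 2.695 + 41.47 + 9.309 = 113.7 kWh
Cost = 113.7 kWh × £0.130 = £14.78 ≈ £15

£15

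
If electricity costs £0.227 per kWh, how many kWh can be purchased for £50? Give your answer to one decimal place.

220.3 kWh

£50 / £0.227 per kWh = 220.3 kWh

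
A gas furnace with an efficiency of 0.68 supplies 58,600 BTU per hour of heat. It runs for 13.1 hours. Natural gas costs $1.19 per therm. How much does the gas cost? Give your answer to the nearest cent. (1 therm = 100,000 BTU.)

Heat delivered = 58,600 BTU/h × 13.1 h = 767,660 BTU
Gas input = 767,660 / 0.68 = 1,128,912 BTU
= 1,128,912 / 100,000 = 11.29 therm
Cost = 11.29 × $1.19/therm = $13.43

$13.43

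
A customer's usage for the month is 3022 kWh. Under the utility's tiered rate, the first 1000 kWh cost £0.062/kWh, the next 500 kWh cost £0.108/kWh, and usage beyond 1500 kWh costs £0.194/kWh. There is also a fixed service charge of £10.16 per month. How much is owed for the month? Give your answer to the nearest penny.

£421.43

First 1000 kWh × £0.062 = £62.00
Next 500 kWh × £0.108 = £54.00
Remaining 1522 kWh × £0.194 = £295.27
Energy charge = £411.27; + service £10.16 = £421.43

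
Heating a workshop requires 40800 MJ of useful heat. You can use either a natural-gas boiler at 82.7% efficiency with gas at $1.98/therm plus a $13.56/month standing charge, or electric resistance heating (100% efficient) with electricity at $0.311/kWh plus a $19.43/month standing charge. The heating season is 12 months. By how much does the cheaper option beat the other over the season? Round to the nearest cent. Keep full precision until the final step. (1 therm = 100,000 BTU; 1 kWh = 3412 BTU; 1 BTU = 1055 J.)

$2669.53

Heat load = 40800 MJ = 40,800,000,000 J / 1055 = 38,672,986 BTU
Gas: input = 38,672,986 / 0.827 = 46,762,982 BTU = 467.6 therm → 467.6 × $1.98 = $925.91; + 12 × $13.56 standing = $1,088.63
Electric: 38,672,986 BTU / 3412 = 11,330 kWh → × $0.311 = $3,525.00; + 12 × $19.43 standing = $3,758.16
Difference = |$1,088.63 − $3,758.16| = $2,669.53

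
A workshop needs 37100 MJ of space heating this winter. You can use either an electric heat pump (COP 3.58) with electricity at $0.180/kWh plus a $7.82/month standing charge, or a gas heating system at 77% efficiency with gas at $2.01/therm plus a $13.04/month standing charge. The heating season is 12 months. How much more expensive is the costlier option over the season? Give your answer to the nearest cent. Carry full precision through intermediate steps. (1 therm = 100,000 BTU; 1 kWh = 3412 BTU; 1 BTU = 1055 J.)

Heat load = 37100 MJ = 37,100,000,000 J / 1055 = 35,165,877 BTU
Gas: input = 35,165,877 / 0.77 = 45,669,970 BTU = 456.7 therm → 456.7 × $2.01 = $917.97; + 12 × $13.04 standing = $1,074.45
Heat pump: 35,165,877 BTU / 3412 = 10,310 kWh heat; / 3.58 = 2,879 kWh in → × $0.180 = $518.21; + 12 × $7.82 standing = $612.05
Difference = |$1,074.45 − $612.05| = $462.40

$462.40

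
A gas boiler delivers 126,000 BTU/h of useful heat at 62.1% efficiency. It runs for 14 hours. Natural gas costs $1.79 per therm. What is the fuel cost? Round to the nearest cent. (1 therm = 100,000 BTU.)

$50.85

Heat delivered = 126,000 BTU/h × 14 h = 1,764,000 BTU
Gas input = 1,764,000 / 0.621 = 2,840,580 BTU
= 2,840,580 / 100,000 = 28.41 therm
Cost = 28.41 × $1.79/therm = $50.85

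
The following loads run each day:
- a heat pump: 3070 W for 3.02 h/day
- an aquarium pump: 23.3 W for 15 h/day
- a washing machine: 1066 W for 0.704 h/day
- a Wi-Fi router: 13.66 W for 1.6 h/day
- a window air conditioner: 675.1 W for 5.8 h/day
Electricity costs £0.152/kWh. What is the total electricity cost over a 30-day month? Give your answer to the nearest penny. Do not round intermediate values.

£65.25

heat pump: 3070 W × 3.02 h × 30 d = 278,142 Wh = 278.1 kWh
aquarium pump: 23.3 W × 15 h × 30 d = 10,485 Wh = 10.48 kWh
washing machine: 1066 W × 0.704 h × 30 d = 22,514 Wh = 22.51 kWh
Wi-Fi router: 13.66 W × 1.6 h × 30 d = 656 Wh = 0.6557 kWh
window air conditioner: 675.1 W × 5.8 h × 30 d = 117,467 Wh = 117.5 kWh
Total energy = 278.1 + 10.48 + 22.51 + 0.6557 + 117.5 = 429.3 kWh
Cost = 429.3 kWh × £0.152 = £65.25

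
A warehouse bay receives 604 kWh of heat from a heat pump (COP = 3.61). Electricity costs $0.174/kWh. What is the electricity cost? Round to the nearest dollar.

$29

Electrical input = 604 kWh / 3.61 = 167.3 kWh
Cost = 167.3 × $0.174/kWh = $29.11 ≈ $29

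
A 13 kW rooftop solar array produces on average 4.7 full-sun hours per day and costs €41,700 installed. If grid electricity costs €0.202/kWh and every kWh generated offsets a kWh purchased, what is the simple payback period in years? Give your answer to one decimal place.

9.3 years

Daily generation = 13 kW × 4.7 h = 61.1 kWh
Annual generation = 61.1 × 365 = 22302 kWh
Annual savings = 22302 × €0.202 = €4,504.90
Payback = €41,700 / €4,504.90 = 9.26 years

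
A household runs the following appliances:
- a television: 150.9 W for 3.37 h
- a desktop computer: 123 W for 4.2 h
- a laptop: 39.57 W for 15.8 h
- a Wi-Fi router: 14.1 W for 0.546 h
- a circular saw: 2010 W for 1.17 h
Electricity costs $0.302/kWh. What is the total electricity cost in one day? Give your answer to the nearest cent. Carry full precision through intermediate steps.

$1.21

television: 150.9 W × 3.37 h = 509 Wh = 0.5085 kWh
desktop computer: 123 W × 4.2 h = 517 Wh = 0.5166 kWh
laptop: 39.57 W × 15.8 h = 625 Wh = 0.6252 kWh
Wi-Fi router: 14.1 W × 0.546 h = 8 Wh = 0.007699 kWh
circular saw: 2010 W × 1.17 h = 2,352 Wh = 2.352 kWh
Total energy = 0.5085 + 0.5166 + 0.6252 + 0.007699 + 2.352 = 4.01 kWh
Cost = 4.01 kWh × $0.302 = $1.21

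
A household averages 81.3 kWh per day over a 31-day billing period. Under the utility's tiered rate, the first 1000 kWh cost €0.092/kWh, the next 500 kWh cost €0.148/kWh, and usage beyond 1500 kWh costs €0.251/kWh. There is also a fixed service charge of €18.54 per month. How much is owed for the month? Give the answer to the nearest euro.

Usage = 81.3 kWh/day × 31 days = 2520.3 kWh
First 1000 kWh × €0.092 = €92.00
Next 500 kWh × €0.148 = €74.00
Remaining 1020.3 kWh × €0.251 = €256.10
Energy charge = €422.10; + service €18.54 = €440.64 ≈ €441

€441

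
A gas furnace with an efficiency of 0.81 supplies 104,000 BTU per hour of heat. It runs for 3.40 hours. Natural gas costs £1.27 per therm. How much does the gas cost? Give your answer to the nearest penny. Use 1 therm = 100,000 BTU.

£5.54

Heat delivered = 104,000 BTU/h × 3.40 h = 353,600 BTU
Gas input = 353,600 / 0.81 = 436,543 BTU
= 436,543 / 100,000 = 4.365 therm
Cost = 4.365 × £1.27/therm = £5.54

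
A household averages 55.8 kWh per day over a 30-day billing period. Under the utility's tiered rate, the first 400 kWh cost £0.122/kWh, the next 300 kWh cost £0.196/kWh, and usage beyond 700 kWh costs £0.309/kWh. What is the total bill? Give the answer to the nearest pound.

Usage = 55.8 kWh/day × 30 days = 1674 kWh
First 400 kWh × £0.122 = £48.80
Next 300 kWh × £0.196 = £58.80
Remaining 974 kWh × £0.309 = £300.97
Total = £408.57 ≈ £409

£409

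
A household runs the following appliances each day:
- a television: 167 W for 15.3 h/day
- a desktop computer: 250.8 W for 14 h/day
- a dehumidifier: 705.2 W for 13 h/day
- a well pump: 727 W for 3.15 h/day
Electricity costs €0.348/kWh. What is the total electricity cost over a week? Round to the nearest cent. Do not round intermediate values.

€42.69

television: 167 W × 15.3 h × 7 d = 17,886 Wh = 17.89 kWh
desktop computer: 250.8 W × 14 h × 7 d = 24,578 Wh = 24.58 kWh
dehumidifier: 705.2 W × 13 h × 7 d = 64,173 Wh = 64.17 kWh
well pump: 727 W × 3.15 h × 7 d = 16,030 Wh = 16.03 kWh
Total energy = 17.89 + 24.58 + 64.17 + 16.03 = 122.7 kWh
Cost = 122.7 kWh × €0.348 = €42.69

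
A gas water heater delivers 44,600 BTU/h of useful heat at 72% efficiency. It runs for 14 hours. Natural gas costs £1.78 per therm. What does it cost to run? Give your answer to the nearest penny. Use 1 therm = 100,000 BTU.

£15.44

Heat delivered = 44,600 BTU/h × 14 h = 624,400 BTU
Gas input = 624,400 / 0.72 = 867,222 BTU
= 867,222 / 100,000 = 8.672 therm
Cost = 8.672 × £1.78/therm = £15.44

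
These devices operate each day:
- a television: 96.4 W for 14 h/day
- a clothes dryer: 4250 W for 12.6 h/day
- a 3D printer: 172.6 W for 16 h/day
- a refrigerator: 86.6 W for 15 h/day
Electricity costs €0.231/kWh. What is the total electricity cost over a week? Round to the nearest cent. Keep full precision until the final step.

€95.34

television: 96.4 W × 14 h × 7 d = 9,447 Wh = 9.447 kWh
clothes dryer: 4250 W × 12.6 h × 7 d = 374,850 Wh = 374.9 kWh
3D printer: 172.6 W × 16 h × 7 d = 19,331 Wh = 19.33 kWh
refrigerator: 86.6 W × 15 h × 7 d = 9,093 Wh = 9.093 kWh
Total energy = 9.447 + 374.9 + 19.33 + 9.093 = 412.7 kWh
Cost = 412.7 kWh × €0.231 = €95.34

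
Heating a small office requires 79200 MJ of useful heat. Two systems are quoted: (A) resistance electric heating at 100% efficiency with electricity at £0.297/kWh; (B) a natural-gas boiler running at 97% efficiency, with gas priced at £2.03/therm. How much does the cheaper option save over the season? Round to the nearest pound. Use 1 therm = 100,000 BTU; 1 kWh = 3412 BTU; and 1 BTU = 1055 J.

Heat load = 79200 MJ = 79,200,000,000 J / 1055 = 75,071,090 BTU
Gas: input = 75,071,090 / 0.97 = 77,392,876 BTU = 773.9 therm → 773.9 × £2.03 = £1,571.08
Electric: 75,071,090 BTU / 3412 = 22,000 kWh → × £0.297 = £6,534.62
Difference = |£1,571.08 − £6,534.62| = £4,963.54 ≈ £4964

£4964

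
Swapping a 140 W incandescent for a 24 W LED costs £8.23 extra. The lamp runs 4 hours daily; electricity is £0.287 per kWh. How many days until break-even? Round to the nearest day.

Power saved = 140 − 24 = 116 W
Daily energy saved = 116 W × 4 h = 464 Wh = 0.464 kWh
Daily savings = 0.464 × £0.287 = £0.1332
Payback = £8.23 / £0.1332 per day = 61.8 days

62 days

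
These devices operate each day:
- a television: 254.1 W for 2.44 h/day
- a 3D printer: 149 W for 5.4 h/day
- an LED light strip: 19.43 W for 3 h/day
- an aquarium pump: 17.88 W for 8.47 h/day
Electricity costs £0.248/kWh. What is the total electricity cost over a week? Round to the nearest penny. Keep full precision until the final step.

television: 254.1 W × 2.44 h × 7 d = 4,340 Wh = 4.34 kWh
3D printer: 149 W × 5.4 h × 7 d = 5,632 Wh = 5.632 kWh
LED light strip: 19.43 W × 3 h × 7 d = 408 Wh = 0.408 kWh
aquarium pump: 17.88 W × 8.47 h × 7 d = 1,060 Wh = 1.06 kWh
Total energy = 4.34 + 5.632 + 0.408 + 1.06 = 11.44 kWh
Cost = 11.44 kWh × £0.248 = £2.84

£2.84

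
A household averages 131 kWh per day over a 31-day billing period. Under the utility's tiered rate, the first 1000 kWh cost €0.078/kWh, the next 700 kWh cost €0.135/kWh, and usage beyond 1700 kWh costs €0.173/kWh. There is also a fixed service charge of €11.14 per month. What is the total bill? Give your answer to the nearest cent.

€592.09

Usage = 131 kWh/day × 31 days = 4061 kWh
First 1000 kWh × €0.078 = €78.00
Next 700 kWh × €0.135 = €94.50
Remaining 2361 kWh × €0.173 = €408.45
Energy charge = €580.95; + service €11.14 = €592.09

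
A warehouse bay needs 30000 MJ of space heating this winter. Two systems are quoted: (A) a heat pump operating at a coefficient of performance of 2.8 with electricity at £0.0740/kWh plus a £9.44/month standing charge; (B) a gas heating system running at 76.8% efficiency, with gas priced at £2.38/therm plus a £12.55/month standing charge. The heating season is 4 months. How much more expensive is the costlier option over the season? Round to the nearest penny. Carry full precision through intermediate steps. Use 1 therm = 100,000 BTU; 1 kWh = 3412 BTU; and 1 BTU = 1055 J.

£673.40

Heat load = 30000 MJ = 30,000,000,000 J / 1055 = 28,436,019 BTU
Gas: input = 28,436,019 / 0.768 = 37,026,066 BTU = 370.3 therm → 370.3 × £2.38 = £881.22; + 4 × £12.55 standing = £931.42
Heat pump: 28,436,019 BTU / 3412 = 8,334 kWh heat; / 2.8 = 2,976 kWh in → × £0.0740 = £220.26; + 4 × £9.44 standing = £258.02
Difference = |£931.42 − £258.02| = £673.40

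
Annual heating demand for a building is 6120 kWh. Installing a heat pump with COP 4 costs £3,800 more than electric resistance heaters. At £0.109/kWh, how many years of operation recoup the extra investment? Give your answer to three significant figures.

7.60 years

Resistance: 6120 kWh × £0.109 = £667.08/yr
Heat pump: 6120 / 4 = 1530 kWh in → × £0.109 = £166.77/yr
Annual savings = £500.31
Payback = £3,800 / £500.31 = 7.6 years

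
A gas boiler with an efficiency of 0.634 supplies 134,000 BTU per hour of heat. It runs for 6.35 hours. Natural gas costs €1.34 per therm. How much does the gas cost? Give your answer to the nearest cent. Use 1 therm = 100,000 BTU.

€17.98

Heat delivered = 134,000 BTU/h × 6.35 h = 850,900 BTU
Gas input = 850,900 / 0.634 = 1,342,114 BTU
= 1,342,114 / 100,000 = 13.42 therm
Cost = 13.42 × €1.34/therm = €17.98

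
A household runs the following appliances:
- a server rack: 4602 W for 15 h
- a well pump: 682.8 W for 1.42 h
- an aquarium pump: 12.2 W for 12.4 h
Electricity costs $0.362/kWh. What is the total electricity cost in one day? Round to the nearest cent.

$25.39

server rack: 4602 W × 15 h = 69,030 Wh = 69.03 kWh
well pump: 682.8 W × 1.42 h = 970 Wh = 0.9696 kWh
aquarium pump: 12.2 W × 12.4 h = 151 Wh = 0.1513 kWh
Total energy = 69.03 + 0.9696 + 0.1513 = 70.15 kWh
Cost = 70.15 kWh × $0.362 = $25.39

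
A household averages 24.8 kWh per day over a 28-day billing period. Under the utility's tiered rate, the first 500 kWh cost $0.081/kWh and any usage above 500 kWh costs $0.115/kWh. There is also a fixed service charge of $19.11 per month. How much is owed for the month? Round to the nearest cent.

$81.97

Usage = 24.8 kWh/day × 28 days = 694.4 kWh
First 500 kWh × $0.081 = $40.50
Remaining 194.4 kWh × $0.115 = $22.36
Energy charge = $62.86; + service $19.11 = $81.97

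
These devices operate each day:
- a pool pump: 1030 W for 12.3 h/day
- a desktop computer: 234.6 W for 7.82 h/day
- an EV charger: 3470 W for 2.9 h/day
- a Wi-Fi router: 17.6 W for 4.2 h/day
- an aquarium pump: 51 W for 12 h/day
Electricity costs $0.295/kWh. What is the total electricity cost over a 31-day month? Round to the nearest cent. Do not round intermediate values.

$230.93

pool pump: 1030 W × 12.3 h × 31 d = 392,739 Wh = 392.7 kWh
desktop computer: 234.6 W × 7.82 h × 31 d = 56,872 Wh = 56.87 kWh
EV charger: 3470 W × 2.9 h × 31 d = 311,953 Wh = 312 kWh
Wi-Fi router: 17.6 W × 4.2 h × 31 d = 2,292 Wh = 2.292 kWh
aquarium pump: 51 W × 12 h × 31 d = 18,972 Wh = 18.97 kWh
Total energy = 392.7 + 56.87 + 312 + 2.292 + 18.97 = 782.8 kWh
Cost = 782.8 kWh × $0.295 = $230.93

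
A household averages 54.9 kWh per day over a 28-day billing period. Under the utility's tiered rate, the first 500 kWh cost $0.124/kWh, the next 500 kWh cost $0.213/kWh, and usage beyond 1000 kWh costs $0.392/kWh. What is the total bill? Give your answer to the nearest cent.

$379.08

Usage = 54.9 kWh/day × 28 days = 1537.2 kWh
First 500 kWh × $0.124 = $62.00
Next 500 kWh × $0.213 = $106.50
Remaining 537.2 kWh × $0.392 = $210.58
Total = $379.08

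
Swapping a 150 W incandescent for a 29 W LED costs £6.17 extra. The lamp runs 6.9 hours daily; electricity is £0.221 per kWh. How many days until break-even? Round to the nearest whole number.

Power saved = 150 − 29 = 121 W
Daily energy saved = 121 W × 6.9 h = 834.9 Wh = 0.8349 kWh
Daily savings = 0.8349 × £0.221 = £0.1845
Payback = £6.17 / £0.1845 per day = 33.44 days

33 days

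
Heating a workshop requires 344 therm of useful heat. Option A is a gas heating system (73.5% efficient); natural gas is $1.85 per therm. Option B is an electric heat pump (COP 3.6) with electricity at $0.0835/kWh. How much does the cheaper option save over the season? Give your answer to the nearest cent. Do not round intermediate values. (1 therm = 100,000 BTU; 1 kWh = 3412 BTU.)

$632.00

Heat load = 344 therm × 100,000 = 34,400,000 BTU
Gas: input = 34,400,000 / 0.735 = 46,802,721 BTU = 468 therm → 468 × $1.85 = $865.85
Heat pump: 34,400,000 BTU / 3412 = 10,080 kWh heat; / 3.6 = 2,801 kWh in → × $0.0835 = $233.85
Difference = |$865.85 − $233.85| = $632.00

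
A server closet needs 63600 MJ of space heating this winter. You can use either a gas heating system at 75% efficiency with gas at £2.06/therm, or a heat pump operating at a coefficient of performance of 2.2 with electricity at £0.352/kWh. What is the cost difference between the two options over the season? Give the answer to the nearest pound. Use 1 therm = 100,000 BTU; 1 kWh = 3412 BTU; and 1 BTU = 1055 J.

£1171

Heat load = 63600 MJ = 63,600,000,000 J / 1055 = 60,284,360 BTU
Gas: input = 60,284,360 / 0.75 = 80,379,147 BTU = 803.8 therm → 803.8 × £2.06 = £1,655.81
Heat pump: 60,284,360 BTU / 3412 = 17,670 kWh heat; / 2.2 = 8,031 kWh in → × £0.352 = £2,826.93
Difference = |£1,655.81 − £2,826.93| = £1,171.12 ≈ £1171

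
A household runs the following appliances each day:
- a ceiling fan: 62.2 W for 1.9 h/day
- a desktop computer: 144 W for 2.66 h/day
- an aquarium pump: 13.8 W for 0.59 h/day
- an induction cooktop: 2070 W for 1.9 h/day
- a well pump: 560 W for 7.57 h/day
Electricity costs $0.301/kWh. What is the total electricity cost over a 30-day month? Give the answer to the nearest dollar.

$78

ceiling fan: 62.2 W × 1.9 h × 30 d = 3,545 Wh = 3.545 kWh
desktop computer: 144 W × 2.66 h × 30 d = 11,491 Wh = 11.49 kWh
aquarium pump: 13.8 W × 0.59 h × 30 d = 244 Wh = 0.2443 kWh
induction cooktop: 2070 W × 1.9 h × 30 d = 117,990 Wh = 118 kWh
well pump: 560 W × 7.57 h × 30 d = 127,176 Wh = 127.2 kWh
Total energy = 3.545 + 11.49 + 0.2443 + 118 + 127.2 = 260.4 kWh
Cost = 260.4 kWh × $0.301 = $78.39 ≈ $78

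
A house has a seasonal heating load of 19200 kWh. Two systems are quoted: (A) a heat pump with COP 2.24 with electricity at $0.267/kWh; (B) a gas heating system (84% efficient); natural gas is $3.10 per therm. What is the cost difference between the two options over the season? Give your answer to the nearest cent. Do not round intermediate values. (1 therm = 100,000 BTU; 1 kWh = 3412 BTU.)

Heat load = 19200 kWh × 3412 = 65,510,400 BTU
Gas: input = 65,510,400 / 0.84 = 77,988,571 BTU = 779.9 therm → 779.9 × $3.10 = $2,417.65
Heat pump: 65,510,400 BTU / 3412 = 19,200 kWh heat; / 2.24 = 8,571 kWh in → × $0.267 = $2,288.57
Difference = |$2,417.65 − $2,288.57| = $129.07

$129.07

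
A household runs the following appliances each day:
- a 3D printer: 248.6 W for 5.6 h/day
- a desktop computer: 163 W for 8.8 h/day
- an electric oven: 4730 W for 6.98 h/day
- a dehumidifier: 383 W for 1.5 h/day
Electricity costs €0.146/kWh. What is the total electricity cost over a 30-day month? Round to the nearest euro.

3D printer: 248.6 W × 5.6 h × 30 d = 41,765 Wh = 41.76 kWh
desktop computer: 163 W × 8.8 h × 30 d = 43,032 Wh = 43.03 kWh
electric oven: 4730 W × 6.98 h × 30 d = 990,462 Wh = 990.5 kWh
dehumidifier: 383 W × 1.5 h × 30 d = 17,235 Wh = 17.23 kWh
Total energy = 41.76 + 43.03 + 990.5 + 17.23 = 1,092 kWh
Cost = 1,092 kWh × €0.146 = €159.50 ≈ €160

€160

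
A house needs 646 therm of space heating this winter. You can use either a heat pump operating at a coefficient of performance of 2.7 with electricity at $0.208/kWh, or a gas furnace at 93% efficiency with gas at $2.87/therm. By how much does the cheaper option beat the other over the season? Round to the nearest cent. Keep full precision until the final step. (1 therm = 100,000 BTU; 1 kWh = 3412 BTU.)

$535.01

Heat load = 646 therm × 100,000 = 64,600,000 BTU
Gas: input = 64,600,000 / 0.93 = 69,462,366 BTU = 694.6 therm → 694.6 × $2.87 = $1,993.57
Heat pump: 64,600,000 BTU / 3412 = 18,930 kWh heat; / 2.7 = 7,012 kWh in → × $0.208 = $1,458.56
Difference = |$1,993.57 − $1,458.56| = $535.01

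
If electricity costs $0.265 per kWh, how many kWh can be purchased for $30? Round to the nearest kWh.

113 kWh

$30 / $0.265 per kWh = 113.2 kWh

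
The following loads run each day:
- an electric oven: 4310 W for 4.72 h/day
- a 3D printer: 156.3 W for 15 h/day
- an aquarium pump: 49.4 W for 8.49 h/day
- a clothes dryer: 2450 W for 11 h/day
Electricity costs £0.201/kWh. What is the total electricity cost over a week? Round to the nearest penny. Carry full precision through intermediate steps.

£70.43

electric oven: 4310 W × 4.72 h × 7 d = 142,402 Wh = 142.4 kWh
3D printer: 156.3 W × 15 h × 7 d = 16,412 Wh = 16.41 kWh
aquarium pump: 49.4 W × 8.49 h × 7 d = 2,936 Wh = 2.936 kWh
clothes dryer: 2450 W × 11 h × 7 d = 188,650 Wh = 188.7 kWh
Total energy = 142.4 + 16.41 + 2.936 + 188.7 = 350.4 kWh
Cost = 350.4 kWh × £0.201 = £70.43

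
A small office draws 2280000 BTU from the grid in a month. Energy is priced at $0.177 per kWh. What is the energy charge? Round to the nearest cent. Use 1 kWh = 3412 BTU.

2280000 BTU × (0.00029308 kWh/BTU) = 668.2 kWh
Cost = 668.2 kWh × $0.177/kWh = $118.28

$118.28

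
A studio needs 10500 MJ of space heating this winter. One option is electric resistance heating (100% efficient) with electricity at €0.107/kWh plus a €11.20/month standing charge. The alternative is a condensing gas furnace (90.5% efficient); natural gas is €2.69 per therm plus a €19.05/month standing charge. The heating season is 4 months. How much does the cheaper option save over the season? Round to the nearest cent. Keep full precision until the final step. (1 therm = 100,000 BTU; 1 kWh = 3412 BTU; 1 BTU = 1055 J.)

Heat load = 10500 MJ = 10,500,000,000 J / 1055 = 9,952,607 BTU
Gas: input = 9,952,607 / 0.905 = 10,997,355 BTU = 110 therm → 110 × €2.69 = €295.83; + 4 × €19.05 standing = €372.03
Electric: 9,952,607 BTU / 3412 = 2,917 kWh → × €0.107 = €312.11; + 4 × €11.20 standing = €356.91
Difference = |€372.03 − €356.91| = €15.12

€15.12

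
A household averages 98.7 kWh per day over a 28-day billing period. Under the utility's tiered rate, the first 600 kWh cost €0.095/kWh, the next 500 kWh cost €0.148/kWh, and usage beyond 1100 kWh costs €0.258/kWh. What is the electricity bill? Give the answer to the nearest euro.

€560

Usage = 98.7 kWh/day × 28 days = 2763.6 kWh
First 600 kWh × €0.095 = €57.00
Next 500 kWh × €0.148 = €74.00
Remaining 1663.6 kWh × €0.258 = €429.21
Total = €560.21 ≈ €560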